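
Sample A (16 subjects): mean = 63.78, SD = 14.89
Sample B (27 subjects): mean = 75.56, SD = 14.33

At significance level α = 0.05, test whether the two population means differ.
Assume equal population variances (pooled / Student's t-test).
Student's two-sample t-test (equal variances):
H₀: μ₁ = μ₂
H₁: μ₁ ≠ μ₂
df = n₁ + n₂ - 2 = 41
Pooled variance s_p² = [(n₁-1)s₁² + (n₂-1)s₂²] / (n₁ + n₂ - 2) = [(15)(14.89²) + (26)(14.33²)] / 41 = 211.3354
SE = √(s_p²(1/n₁ + 1/n₂)) = √(211.3354 × (1/16 + 1/27)) = 4.5865
t = (x̄₁ - x̄₂) / SE = (63.78 - 75.56) / 4.5865 = -11.78 / 4.5865 = -2.568
p-value = 0.0140

Since p-value < α = 0.05, we reject H₀.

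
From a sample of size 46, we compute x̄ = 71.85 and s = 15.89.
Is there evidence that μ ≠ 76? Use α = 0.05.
One-sample t-test:
H₀: μ = 76
H₁: μ ≠ 76
df = n - 1 = 45
t = (x̄ - μ₀) / (s/√n) = (71.85 - 76) / (15.89/√46) = -1.771
p-value = 0.0833

Since p-value > α = 0.05, we fail to reject H₀.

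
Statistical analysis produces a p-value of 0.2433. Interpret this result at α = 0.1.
Since p = 0.2433 > α = 0.1, fail to reject H₀.
There is insufficient evidence to reject the null hypothesis; the result is not statistically significant at the 0.1 level.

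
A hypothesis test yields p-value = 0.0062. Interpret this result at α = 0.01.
Since p = 0.0062 < α = 0.01, reject H₀.
There is sufficient evidence to reject the null hypothesis; the result is statistically significant at the 0.01 level.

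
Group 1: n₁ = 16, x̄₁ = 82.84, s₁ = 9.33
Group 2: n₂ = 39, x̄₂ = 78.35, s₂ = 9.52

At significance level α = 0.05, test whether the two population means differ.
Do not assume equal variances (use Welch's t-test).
Welch's two-sample t-test:
H₀: μ₁ = μ₂
H₁: μ₁ ≠ μ₂
s₁²/n₁ = 9.33²/16 = 5.4406,  s₂²/n₂ = 9.52²/39 = 2.3239
SE = √(s₁²/n₁ + s₂²/n₂) = √(5.4406 + 2.3239) = 2.7865
df (Welch-Satterthwaite) = (s₁²/n₁ + s₂²/n₂)² / [(s₁²/n₁)²/(n₁-1) + (s₂²/n₂)²/(n₂-1)] ≈ 28.50
t = (x̄₁ - x̄₂) / SE = (82.84 - 78.35) / 2.7865 = 4.49 / 2.7865 = 1.611
p-value = 0.1181

Since p-value > α = 0.05, we fail to reject H₀.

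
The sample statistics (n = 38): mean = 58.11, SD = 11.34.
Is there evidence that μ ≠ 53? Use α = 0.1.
One-sample t-test:
H₀: μ = 53
H₁: μ ≠ 53
df = n - 1 = 37
t = (x̄ - μ₀) / (s/√n) = (58.11 - 53) / (11.34/√38) = 2.778
p-value = 0.0085

Since p-value < α = 0.1, we reject H₀.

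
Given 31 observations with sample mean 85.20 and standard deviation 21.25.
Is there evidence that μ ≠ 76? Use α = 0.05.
One-sample t-test:
H₀: μ = 76
H₁: μ ≠ 76
df = n - 1 = 30
t = (x̄ - μ₀) / (s/√n) = (85.20 - 76) / (21.25/√31) = 2.411
p-value = 0.0223

Since p-value < α = 0.05, we reject H₀.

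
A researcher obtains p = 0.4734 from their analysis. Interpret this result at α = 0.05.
Since p = 0.4734 > α = 0.05, fail to reject H₀.
There is insufficient evidence to reject the null hypothesis; the result is not statistically significant at the 0.05 level.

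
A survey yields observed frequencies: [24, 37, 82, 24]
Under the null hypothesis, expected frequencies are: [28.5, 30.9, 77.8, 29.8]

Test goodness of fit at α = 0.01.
Chi-square goodness of fit test:
H₀: observed counts match expected distribution
H₁: observed counts differ from expected distribution
df = k - 1 = 3
χ² = Σ(O - E)²/E
   = (24 - 28.5)²/28.5 + (37 - 30.9)²/30.9 + (82 - 77.8)²/77.8 + (24 - 29.8)²/29.8
   = 0.711 + 1.204 + 0.227 + 1.129
   = 3.27
p-value = 0.3518

Since p-value > α = 0.01, we fail to reject H₀.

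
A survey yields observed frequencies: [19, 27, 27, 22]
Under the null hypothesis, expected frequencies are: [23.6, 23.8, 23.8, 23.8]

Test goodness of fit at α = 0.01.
Chi-square goodness of fit test:
H₀: observed counts match expected distribution
H₁: observed counts differ from expected distribution
df = k - 1 = 3
χ² = Σ(O - E)²/E
   = (19 - 23.6)²/23.6 + (27 - 23.8)²/23.8 + (27 - 23.8)²/23.8 + (22 - 23.8)²/23.8
   = 0.897 + 0.430 + 0.430 + 0.136
   = 1.89
p-value = 0.5949

Since p-value > α = 0.01, we fail to reject H₀.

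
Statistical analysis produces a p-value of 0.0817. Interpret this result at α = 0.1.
Since p = 0.0817 < α = 0.1, reject H₀.
There is sufficient evidence to reject the null hypothesis; the result is statistically significant at the 0.1 level.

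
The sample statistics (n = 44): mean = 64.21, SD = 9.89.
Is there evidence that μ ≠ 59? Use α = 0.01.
One-sample t-test:
H₀: μ = 59
H₁: μ ≠ 59
df = n - 1 = 43
t = (x̄ - μ₀) / (s/√n) = (64.21 - 59) / (9.89/√44) = 3.494
p-value = 0.0011

Since p-value < α = 0.01, we reject H₀.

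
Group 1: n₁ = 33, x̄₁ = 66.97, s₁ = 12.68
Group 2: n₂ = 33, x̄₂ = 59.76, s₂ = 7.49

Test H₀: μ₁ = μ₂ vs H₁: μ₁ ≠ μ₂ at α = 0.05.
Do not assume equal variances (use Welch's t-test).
Welch's two-sample t-test:
H₀: μ₁ = μ₂
H₁: μ₁ ≠ μ₂
s₁²/n₁ = 12.68²/33 = 4.8722,  s₂²/n₂ = 7.49²/33 = 1.7000
SE = √(s₁²/n₁ + s₂²/n₂) = √(4.8722 + 1.7000) = 2.5636
df (Welch-Satterthwaite) = (s₁²/n₁ + s₂²/n₂)² / [(s₁²/n₁)²/(n₁-1) + (s₂²/n₂)²/(n₂-1)] ≈ 51.91
t = (x̄₁ - x̄₂) / SE = (66.97 - 59.76) / 2.5636 = 7.21 / 2.5636 = 2.812
p-value = 0.0069

Since p-value < α = 0.05, we reject H₀.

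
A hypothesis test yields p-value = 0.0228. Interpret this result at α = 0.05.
Since p = 0.0228 < α = 0.05, reject H₀.
There is sufficient evidence to reject the null hypothesis; the result is statistically significant at the 0.05 level.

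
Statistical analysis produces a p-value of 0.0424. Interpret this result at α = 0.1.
Since p = 0.0424 < α = 0.1, reject H₀.
There is sufficient evidence to reject the null hypothesis; the result is statistically significant at the 0.1 level.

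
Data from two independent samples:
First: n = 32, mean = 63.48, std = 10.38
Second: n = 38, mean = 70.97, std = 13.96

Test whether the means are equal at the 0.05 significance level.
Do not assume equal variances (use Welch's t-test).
Welch's two-sample t-test:
H₀: μ₁ = μ₂
H₁: μ₁ ≠ μ₂
s₁²/n₁ = 10.38²/32 = 3.3670,  s₂²/n₂ = 13.96²/38 = 5.1285
SE = √(s₁²/n₁ + s₂²/n₂) = √(3.3670 + 5.1285) = 2.9147
df (Welch-Satterthwaite) = (s₁²/n₁ + s₂²/n₂)² / [(s₁²/n₁)²/(n₁-1) + (s₂²/n₂)²/(n₂-1)] ≈ 67.04
t = (x̄₁ - x̄₂) / SE = (63.48 - 70.97) / 2.9147 = -7.49 / 2.9147 = -2.570
p-value = 0.0124

Since p-value < α = 0.05, we reject H₀.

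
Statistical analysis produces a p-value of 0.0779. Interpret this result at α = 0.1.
Since p = 0.0779 < α = 0.1, reject H₀.
There is sufficient evidence to reject the null hypothesis; the result is statistically significant at the 0.1 level.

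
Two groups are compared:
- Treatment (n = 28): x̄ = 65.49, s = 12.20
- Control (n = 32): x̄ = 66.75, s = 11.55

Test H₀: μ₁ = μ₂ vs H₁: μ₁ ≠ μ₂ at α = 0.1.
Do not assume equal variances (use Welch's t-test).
Welch's two-sample t-test:
H₀: μ₁ = μ₂
H₁: μ₁ ≠ μ₂
s₁²/n₁ = 12.20²/28 = 5.3157,  s₂²/n₂ = 11.55²/32 = 4.1688
SE = √(s₁²/n₁ + s₂²/n₂) = √(5.3157 + 4.1688) = 3.0797
df (Welch-Satterthwaite) = (s₁²/n₁ + s₂²/n₂)² / [(s₁²/n₁)²/(n₁-1) + (s₂²/n₂)²/(n₂-1)] ≈ 55.97
t = (x̄₁ - x̄₂) / SE = (65.49 - 66.75) / 3.0797 = -1.26 / 3.0797 = -0.409
p-value = 0.6840

Since p-value > α = 0.1, we fail to reject H₀.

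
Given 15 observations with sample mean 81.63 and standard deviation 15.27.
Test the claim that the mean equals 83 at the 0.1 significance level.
One-sample t-test:
H₀: μ = 83
H₁: μ ≠ 83
df = n - 1 = 14
t = (x̄ - μ₀) / (s/√n) = (81.63 - 83) / (15.27/√15) = -0.347
p-value = 0.7334

Since p-value > α = 0.1, we fail to reject H₀.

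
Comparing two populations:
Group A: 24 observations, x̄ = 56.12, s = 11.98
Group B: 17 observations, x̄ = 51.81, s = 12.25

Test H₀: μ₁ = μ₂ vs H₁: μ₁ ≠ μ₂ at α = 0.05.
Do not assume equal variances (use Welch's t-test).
Welch's two-sample t-test:
H₀: μ₁ = μ₂
H₁: μ₁ ≠ μ₂
s₁²/n₁ = 11.98²/24 = 5.9800,  s₂²/n₂ = 12.25²/17 = 8.8272
SE = √(s₁²/n₁ + s₂²/n₂) = √(5.9800 + 8.8272) = 3.8480
df (Welch-Satterthwaite) = (s₁²/n₁ + s₂²/n₂)² / [(s₁²/n₁)²/(n₁-1) + (s₂²/n₂)²/(n₂-1)] ≈ 34.13
t = (x̄₁ - x̄₂) / SE = (56.12 - 51.81) / 3.8480 = 4.31 / 3.8480 = 1.120
p-value = 0.2705

Since p-value > α = 0.05, we fail to reject H₀.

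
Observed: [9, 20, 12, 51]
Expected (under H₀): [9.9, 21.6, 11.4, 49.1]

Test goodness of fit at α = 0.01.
Chi-square goodness of fit test:
H₀: observed counts match expected distribution
H₁: observed counts differ from expected distribution
df = k - 1 = 3
χ² = Σ(O - E)²/E
   = (9 - 9.9)²/9.9 + (20 - 21.6)²/21.6 + (12 - 11.4)²/11.4 + (51 - 49.1)²/49.1
   = 0.082 + 0.119 + 0.032 + 0.074
   = 0.31
p-value = 0.9590

Since p-value > α = 0.01, we fail to reject H₀.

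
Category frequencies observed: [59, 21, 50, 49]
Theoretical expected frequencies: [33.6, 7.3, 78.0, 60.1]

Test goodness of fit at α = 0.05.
Chi-square goodness of fit test:
H₀: observed counts match expected distribution
H₁: observed counts differ from expected distribution
df = k - 1 = 3
χ² = Σ(O - E)²/E
   = (59 - 33.6)²/33.6 + (21 - 7.3)²/7.3 + (50 - 78.0)²/78.0 + (49 - 60.1)²/60.1
   = 19.201 + 25.711 + 10.051 + 2.050
   = 57.01
p-value < 0.0001

Since p-value < α = 0.05, we reject H₀.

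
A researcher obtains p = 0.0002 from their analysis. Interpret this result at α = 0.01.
Since p = 0.0002 < α = 0.01, reject H₀.
There is sufficient evidence to reject the null hypothesis; the result is statistically significant at the 0.01 level.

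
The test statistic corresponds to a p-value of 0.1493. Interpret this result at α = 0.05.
Since p = 0.1493 > α = 0.05, fail to reject H₀.
There is insufficient evidence to reject the null hypothesis; the result is not statistically significant at the 0.05 level.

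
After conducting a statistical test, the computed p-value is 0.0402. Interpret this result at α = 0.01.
Since p = 0.0402 > α = 0.01, fail to reject H₀.
There is insufficient evidence to reject the null hypothesis; the result is not statistically significant at the 0.01 level.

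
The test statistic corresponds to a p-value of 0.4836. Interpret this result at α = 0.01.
Since p = 0.4836 > α = 0.01, fail to reject H₀.
There is insufficient evidence to reject the null hypothesis; the result is not statistically significant at the 0.01 level.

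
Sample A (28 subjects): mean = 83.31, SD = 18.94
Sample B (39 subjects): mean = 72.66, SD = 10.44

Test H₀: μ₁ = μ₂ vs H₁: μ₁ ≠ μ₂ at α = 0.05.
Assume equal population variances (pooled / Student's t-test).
Student's two-sample t-test (equal variances):
H₀: μ₁ = μ₂
H₁: μ₁ ≠ μ₂
df = n₁ + n₂ - 2 = 65
Pooled variance s_p² = [(n₁-1)s₁² + (n₂-1)s₂²] / (n₁ + n₂ - 2) = [(27)(18.94²) + (38)(10.44²)] / 65 = 212.7276
SE = √(s_p²(1/n₁ + 1/n₂)) = √(212.7276 × (1/28 + 1/39)) = 3.6128
t = (x̄₁ - x̄₂) / SE = (83.31 - 72.66) / 3.6128 = 10.65 / 3.6128 = 2.948
p-value = 0.0044

Since p-value < α = 0.05, we reject H₀.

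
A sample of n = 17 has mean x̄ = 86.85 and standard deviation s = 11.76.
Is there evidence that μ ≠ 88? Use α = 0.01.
One-sample t-test:
H₀: μ = 88
H₁: μ ≠ 88
df = n - 1 = 16
t = (x̄ - μ₀) / (s/√n) = (86.85 - 88) / (11.76/√17) = -0.403
p-value = 0.6921

Since p-value > α = 0.01, we fail to reject H₀.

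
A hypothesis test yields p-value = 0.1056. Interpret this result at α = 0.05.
Since p = 0.1056 > α = 0.05, fail to reject H₀.
There is insufficient evidence to reject the null hypothesis; the result is not statistically significant at the 0.05 level.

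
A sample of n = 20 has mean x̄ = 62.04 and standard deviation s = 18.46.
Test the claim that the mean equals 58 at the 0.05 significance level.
One-sample t-test:
H₀: μ = 58
H₁: μ ≠ 58
df = n - 1 = 19
t = (x̄ - μ₀) / (s/√n) = (62.04 - 58) / (18.46/√20) = 0.979
p-value = 0.3400

Since p-value > α = 0.05, we fail to reject H₀.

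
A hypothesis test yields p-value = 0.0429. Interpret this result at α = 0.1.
Since p = 0.0429 < α = 0.1, reject H₀.
There is sufficient evidence to reject the null hypothesis; the result is statistically significant at the 0.1 level.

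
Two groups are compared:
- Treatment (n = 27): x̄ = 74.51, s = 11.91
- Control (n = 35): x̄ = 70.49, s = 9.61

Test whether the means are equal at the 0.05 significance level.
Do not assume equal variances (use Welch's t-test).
Welch's two-sample t-test:
H₀: μ₁ = μ₂
H₁: μ₁ ≠ μ₂
s₁²/n₁ = 11.91²/27 = 5.2536,  s₂²/n₂ = 9.61²/35 = 2.6386
SE = √(s₁²/n₁ + s₂²/n₂) = √(5.2536 + 2.6386) = 2.8093
df (Welch-Satterthwaite) = (s₁²/n₁ + s₂²/n₂)² / [(s₁²/n₁)²/(n₁-1) + (s₂²/n₂)²/(n₂-1)] ≈ 49.19
t = (x̄₁ - x̄₂) / SE = (74.51 - 70.49) / 2.8093 = 4.02 / 2.8093 = 1.431
p-value = 0.1588

Since p-value > α = 0.05, we fail to reject H₀.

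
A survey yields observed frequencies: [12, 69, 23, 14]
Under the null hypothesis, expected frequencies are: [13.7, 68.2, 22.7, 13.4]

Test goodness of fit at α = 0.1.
Chi-square goodness of fit test:
H₀: observed counts match expected distribution
H₁: observed counts differ from expected distribution
df = k - 1 = 3
χ² = Σ(O - E)²/E
   = (12 - 13.7)²/13.7 + (69 - 68.2)²/68.2 + (23 - 22.7)²/22.7 + (14 - 13.4)²/13.4
   = 0.211 + 0.009 + 0.004 + 0.027
   = 0.25
p-value = 0.9689

Since p-value > α = 0.1, we fail to reject H₀.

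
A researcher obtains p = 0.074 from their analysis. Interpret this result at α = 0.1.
Since p = 0.074 < α = 0.1, reject H₀.
There is sufficient evidence to reject the null hypothesis; the result is statistically significant at the 0.1 level.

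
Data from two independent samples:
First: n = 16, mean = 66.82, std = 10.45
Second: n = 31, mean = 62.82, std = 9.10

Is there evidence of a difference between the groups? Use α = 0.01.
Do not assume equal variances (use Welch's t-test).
Welch's two-sample t-test:
H₀: μ₁ = μ₂
H₁: μ₁ ≠ μ₂
s₁²/n₁ = 10.45²/16 = 6.8252,  s₂²/n₂ = 9.10²/31 = 2.6713
SE = √(s₁²/n₁ + s₂²/n₂) = √(6.8252 + 2.6713) = 3.0816
df (Welch-Satterthwaite) = (s₁²/n₁ + s₂²/n₂)² / [(s₁²/n₁)²/(n₁-1) + (s₂²/n₂)²/(n₂-1)] ≈ 26.97
t = (x̄₁ - x̄₂) / SE = (66.82 - 62.82) / 3.0816 = 4.00 / 3.0816 = 1.298
p-value = 0.2053

Since p-value > α = 0.01, we fail to reject H₀.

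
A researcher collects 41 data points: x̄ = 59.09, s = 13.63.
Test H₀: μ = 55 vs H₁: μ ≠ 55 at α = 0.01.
One-sample t-test:
H₀: μ = 55
H₁: μ ≠ 55
df = n - 1 = 40
t = (x̄ - μ₀) / (s/√n) = (59.09 - 55) / (13.63/√41) = 1.921
p-value = 0.0618

Since p-value > α = 0.01, we fail to reject H₀.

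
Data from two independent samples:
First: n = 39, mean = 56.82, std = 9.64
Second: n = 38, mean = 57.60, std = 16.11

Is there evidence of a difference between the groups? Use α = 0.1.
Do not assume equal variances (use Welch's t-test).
Welch's two-sample t-test:
H₀: μ₁ = μ₂
H₁: μ₁ ≠ μ₂
s₁²/n₁ = 9.64²/39 = 2.3828,  s₂²/n₂ = 16.11²/38 = 6.8298
SE = √(s₁²/n₁ + s₂²/n₂) = √(2.3828 + 6.8298) = 3.0352
df (Welch-Satterthwaite) = (s₁²/n₁ + s₂²/n₂)² / [(s₁²/n₁)²/(n₁-1) + (s₂²/n₂)²/(n₂-1)] ≈ 60.19
t = (x̄₁ - x̄₂) / SE = (56.82 - 57.60) / 3.0352 = -0.78 / 3.0352 = -0.257
p-value = 0.7981

Since p-value > α = 0.1, we fail to reject H₀.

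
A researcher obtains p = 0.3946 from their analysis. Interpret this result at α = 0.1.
Since p = 0.3946 > α = 0.1, fail to reject H₀.
There is insufficient evidence to reject the null hypothesis; the result is not statistically significant at the 0.1 level.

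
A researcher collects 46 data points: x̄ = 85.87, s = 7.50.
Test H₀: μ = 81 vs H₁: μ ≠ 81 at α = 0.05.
One-sample t-test:
H₀: μ = 81
H₁: μ ≠ 81
df = n - 1 = 45
t = (x̄ - μ₀) / (s/√n) = (85.87 - 81) / (7.50/√46) = 4.404
p-value = 0.0001

Since p-value < α = 0.05, we reject H₀.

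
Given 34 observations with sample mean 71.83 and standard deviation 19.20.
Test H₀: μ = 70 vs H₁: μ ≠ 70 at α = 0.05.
One-sample t-test:
H₀: μ = 70
H₁: μ ≠ 70
df = n - 1 = 33
t = (x̄ - μ₀) / (s/√n) = (71.83 - 70) / (19.20/√34) = 0.556
p-value = 0.5821

Since p-value > α = 0.05, we fail to reject H₀.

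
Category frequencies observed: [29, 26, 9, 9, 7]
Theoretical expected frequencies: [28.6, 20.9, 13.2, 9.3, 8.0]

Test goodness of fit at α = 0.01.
Chi-square goodness of fit test:
H₀: observed counts match expected distribution
H₁: observed counts differ from expected distribution
df = k - 1 = 4
χ² = Σ(O - E)²/E
   = (29 - 28.6)²/28.6 + (26 - 20.9)²/20.9 + (9 - 13.2)²/13.2 + (9 - 9.3)²/9.3 + (7 - 8.0)²/8.0
   = 0.006 + 1.244 + 1.336 + 0.010 + 0.125
   = 2.72
p-value = 0.6055

Since p-value > α = 0.01, we fail to reject H₀.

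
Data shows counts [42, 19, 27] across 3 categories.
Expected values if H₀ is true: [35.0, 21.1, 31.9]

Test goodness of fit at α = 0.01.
Chi-square goodness of fit test:
H₀: observed counts match expected distribution
H₁: observed counts differ from expected distribution
df = k - 1 = 2
χ² = Σ(O - E)²/E
   = (42 - 35.0)²/35.0 + (19 - 21.1)²/21.1 + (27 - 31.9)²/31.9
   = 1.400 + 0.209 + 0.753
   = 2.36
p-value = 0.3070

Since p-value > α = 0.01, we fail to reject H₀.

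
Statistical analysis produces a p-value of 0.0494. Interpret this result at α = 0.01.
Since p = 0.0494 > α = 0.01, fail to reject H₀.
There is insufficient evidence to reject the null hypothesis; the result is not statistically significant at the 0.01 level.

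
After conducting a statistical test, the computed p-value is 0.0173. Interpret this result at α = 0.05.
Since p = 0.0173 < α = 0.05, reject H₀.
There is sufficient evidence to reject the null hypothesis; the result is statistically significant at the 0.05 level.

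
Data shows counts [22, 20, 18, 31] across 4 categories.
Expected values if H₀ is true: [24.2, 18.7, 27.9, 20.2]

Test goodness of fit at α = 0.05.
Chi-square goodness of fit test:
H₀: observed counts match expected distribution
H₁: observed counts differ from expected distribution
df = k - 1 = 3
χ² = Σ(O - E)²/E
   = (22 - 24.2)²/24.2 + (20 - 18.7)²/18.7 + (18 - 27.9)²/27.9 + (31 - 20.2)²/20.2
   = 0.200 + 0.090 + 3.513 + 5.774
   = 9.58
p-value = 0.0225

Since p-value < α = 0.05, we reject H₀.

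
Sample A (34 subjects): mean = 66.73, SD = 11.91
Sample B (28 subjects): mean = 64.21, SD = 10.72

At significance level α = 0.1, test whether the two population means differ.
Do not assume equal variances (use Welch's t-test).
Welch's two-sample t-test:
H₀: μ₁ = μ₂
H₁: μ₁ ≠ μ₂
s₁²/n₁ = 11.91²/34 = 4.1720,  s₂²/n₂ = 10.72²/28 = 4.1042
SE = √(s₁²/n₁ + s₂²/n₂) = √(4.1720 + 4.1042) = 2.8768
df (Welch-Satterthwaite) = (s₁²/n₁ + s₂²/n₂)² / [(s₁²/n₁)²/(n₁-1) + (s₂²/n₂)²/(n₂-1)] ≈ 59.49
t = (x̄₁ - x̄₂) / SE = (66.73 - 64.21) / 2.8768 = 2.52 / 2.8768 = 0.876
p-value = 0.3846

Since p-value > α = 0.1, we fail to reject H₀.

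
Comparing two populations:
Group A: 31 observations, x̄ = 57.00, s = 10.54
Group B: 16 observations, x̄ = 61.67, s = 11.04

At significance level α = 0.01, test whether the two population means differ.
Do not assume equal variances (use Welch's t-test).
Welch's two-sample t-test:
H₀: μ₁ = μ₂
H₁: μ₁ ≠ μ₂
s₁²/n₁ = 10.54²/31 = 3.5836,  s₂²/n₂ = 11.04²/16 = 7.6176
SE = √(s₁²/n₁ + s₂²/n₂) = √(3.5836 + 7.6176) = 3.3468
df (Welch-Satterthwaite) = (s₁²/n₁ + s₂²/n₂)² / [(s₁²/n₁)²/(n₁-1) + (s₂²/n₂)²/(n₂-1)] ≈ 29.20
t = (x̄₁ - x̄₂) / SE = (57.00 - 61.67) / 3.3468 = -4.67 / 3.3468 = -1.395
p-value = 0.1734

Since p-value > α = 0.01, we fail to reject H₀.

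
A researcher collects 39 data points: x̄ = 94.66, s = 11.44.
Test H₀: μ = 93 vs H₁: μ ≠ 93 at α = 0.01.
One-sample t-test:
H₀: μ = 93
H₁: μ ≠ 93
df = n - 1 = 38
t = (x̄ - μ₀) / (s/√n) = (94.66 - 93) / (11.44/√39) = 0.906
p-value = 0.3706

Since p-value > α = 0.01, we fail to reject H₀.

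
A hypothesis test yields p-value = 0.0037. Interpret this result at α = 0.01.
Since p = 0.0037 < α = 0.01, reject H₀.
There is sufficient evidence to reject the null hypothesis; the result is statistically significant at the 0.01 level.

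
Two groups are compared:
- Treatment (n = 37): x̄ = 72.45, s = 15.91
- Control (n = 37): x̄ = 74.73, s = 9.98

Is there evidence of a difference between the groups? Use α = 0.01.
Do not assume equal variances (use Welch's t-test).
Welch's two-sample t-test:
H₀: μ₁ = μ₂
H₁: μ₁ ≠ μ₂
s₁²/n₁ = 15.91²/37 = 6.8413,  s₂²/n₂ = 9.98²/37 = 2.6919
SE = √(s₁²/n₁ + s₂²/n₂) = √(6.8413 + 2.6919) = 3.0876
df (Welch-Satterthwaite) = (s₁²/n₁ + s₂²/n₂)² / [(s₁²/n₁)²/(n₁-1) + (s₂²/n₂)²/(n₂-1)] ≈ 60.53
t = (x̄₁ - x̄₂) / SE = (72.45 - 74.73) / 3.0876 = -2.28 / 3.0876 = -0.738
p-value = 0.4631

Since p-value > α = 0.01, we fail to reject H₀.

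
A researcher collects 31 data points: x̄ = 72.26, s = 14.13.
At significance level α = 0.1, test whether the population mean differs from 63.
One-sample t-test:
H₀: μ = 63
H₁: μ ≠ 63
df = n - 1 = 30
t = (x̄ - μ₀) / (s/√n) = (72.26 - 63) / (14.13/√31) = 3.649
p-value = 0.0010

Since p-value < α = 0.1, we reject H₀.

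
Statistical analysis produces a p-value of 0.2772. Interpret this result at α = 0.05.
Since p = 0.2772 > α = 0.05, fail to reject H₀.
There is insufficient evidence to reject the null hypothesis; the result is not statistically significant at the 0.05 level.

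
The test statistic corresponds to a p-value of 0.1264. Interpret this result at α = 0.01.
Since p = 0.1264 > α = 0.01, fail to reject H₀.
There is insufficient evidence to reject the null hypothesis; the result is not statistically significant at the 0.01 level.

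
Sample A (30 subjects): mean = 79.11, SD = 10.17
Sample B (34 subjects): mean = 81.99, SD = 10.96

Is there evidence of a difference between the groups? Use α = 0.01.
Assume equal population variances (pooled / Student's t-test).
Student's two-sample t-test (equal variances):
H₀: μ₁ = μ₂
H₁: μ₁ ≠ μ₂
df = n₁ + n₂ - 2 = 62
Pooled variance s_p² = [(n₁-1)s₁² + (n₂-1)s₂²] / (n₁ + n₂ - 2) = [(29)(10.17²) + (33)(10.96²)] / 62 = 112.3137
SE = √(s_p²(1/n₁ + 1/n₂)) = √(112.3137 × (1/30 + 1/34)) = 2.6546
t = (x̄₁ - x̄₂) / SE = (79.11 - 81.99) / 2.6546 = -2.88 / 2.6546 = -1.085
p-value = 0.2822

Since p-value > α = 0.01, we fail to reject H₀.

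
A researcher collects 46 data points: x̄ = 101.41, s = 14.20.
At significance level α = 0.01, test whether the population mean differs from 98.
One-sample t-test:
H₀: μ = 98
H₁: μ ≠ 98
df = n - 1 = 45
t = (x̄ - μ₀) / (s/√n) = (101.41 - 98) / (14.20/√46) = 1.629
p-value = 0.1104

Since p-value > α = 0.01, we fail to reject H₀.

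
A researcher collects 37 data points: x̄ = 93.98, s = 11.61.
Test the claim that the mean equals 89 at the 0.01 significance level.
One-sample t-test:
H₀: μ = 89
H₁: μ ≠ 89
df = n - 1 = 36
t = (x̄ - μ₀) / (s/√n) = (93.98 - 89) / (11.61/√37) = 2.609
p-value = 0.0131

Since p-value > α = 0.01, we fail to reject H₀.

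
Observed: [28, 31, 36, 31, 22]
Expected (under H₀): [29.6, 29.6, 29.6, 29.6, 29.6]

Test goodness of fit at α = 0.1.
Chi-square goodness of fit test:
H₀: observed counts match expected distribution
H₁: observed counts differ from expected distribution
df = k - 1 = 4
χ² = Σ(O - E)²/E
   = (28 - 29.6)²/29.6 + (31 - 29.6)²/29.6 + (36 - 29.6)²/29.6 + (31 - 29.6)²/29.6 + (22 - 29.6)²/29.6
   = 0.086 + 0.066 + 1.384 + 0.066 + 1.951
   = 3.55
p-value = 0.4697

Since p-value > α = 0.1, we fail to reject H₀.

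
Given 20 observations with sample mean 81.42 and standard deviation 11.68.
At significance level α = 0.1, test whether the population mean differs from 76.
One-sample t-test:
H₀: μ = 76
H₁: μ ≠ 76
df = n - 1 = 19
t = (x̄ - μ₀) / (s/√n) = (81.42 - 76) / (11.68/√20) = 2.075
p-value = 0.0518

Since p-value < α = 0.1, we reject H₀.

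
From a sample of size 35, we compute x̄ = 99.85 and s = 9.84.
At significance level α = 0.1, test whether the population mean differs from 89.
One-sample t-test:
H₀: μ = 89
H₁: μ ≠ 89
df = n - 1 = 34
t = (x̄ - μ₀) / (s/√n) = (99.85 - 89) / (9.84/√35) = 6.523
p-value < 0.0001

Since p-value < α = 0.1, we reject H₀.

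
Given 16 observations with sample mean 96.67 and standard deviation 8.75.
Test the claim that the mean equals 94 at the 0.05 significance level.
One-sample t-test:
H₀: μ = 94
H₁: μ ≠ 94
df = n - 1 = 15
t = (x̄ - μ₀) / (s/√n) = (96.67 - 94) / (8.75/√16) = 1.221
p-value = 0.2411

Since p-value > α = 0.05, we fail to reject H₀.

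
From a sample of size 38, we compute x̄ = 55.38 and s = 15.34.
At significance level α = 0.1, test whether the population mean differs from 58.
One-sample t-test:
H₀: μ = 58
H₁: μ ≠ 58
df = n - 1 = 37
t = (x̄ - μ₀) / (s/√n) = (55.38 - 58) / (15.34/√38) = -1.053
p-value = 0.2992

Since p-value > α = 0.1, we fail to reject H₀.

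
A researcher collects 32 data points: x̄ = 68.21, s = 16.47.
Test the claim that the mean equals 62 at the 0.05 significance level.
One-sample t-test:
H₀: μ = 62
H₁: μ ≠ 62
df = n - 1 = 31
t = (x̄ - μ₀) / (s/√n) = (68.21 - 62) / (16.47/√32) = 2.133
p-value = 0.0410

Since p-value < α = 0.05, we reject H₀.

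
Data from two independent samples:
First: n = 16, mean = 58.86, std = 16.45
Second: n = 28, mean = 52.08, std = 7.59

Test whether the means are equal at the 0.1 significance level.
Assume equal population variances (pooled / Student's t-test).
Student's two-sample t-test (equal variances):
H₀: μ₁ = μ₂
H₁: μ₁ ≠ μ₂
df = n₁ + n₂ - 2 = 42
Pooled variance s_p² = [(n₁-1)s₁² + (n₂-1)s₂²] / (n₁ + n₂ - 2) = [(15)(16.45²) + (27)(7.59²)] / 42 = 133.6775
SE = √(s_p²(1/n₁ + 1/n₂)) = √(133.6775 × (1/16 + 1/28)) = 3.6234
t = (x̄₁ - x̄₂) / SE = (58.86 - 52.08) / 3.6234 = 6.78 / 3.6234 = 1.871
p-value = 0.0683

Since p-value < α = 0.1, we reject H₀.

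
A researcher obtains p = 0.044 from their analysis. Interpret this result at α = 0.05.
Since p = 0.044 < α = 0.05, reject H₀.
There is sufficient evidence to reject the null hypothesis; the result is statistically significant at the 0.05 level.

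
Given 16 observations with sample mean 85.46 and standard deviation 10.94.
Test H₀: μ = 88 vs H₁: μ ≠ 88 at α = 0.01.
One-sample t-test:
H₀: μ = 88
H₁: μ ≠ 88
df = n - 1 = 15
t = (x̄ - μ₀) / (s/√n) = (85.46 - 88) / (10.94/√16) = -0.929
p-value = 0.3677

Since p-value > α = 0.01, we fail to reject H₀.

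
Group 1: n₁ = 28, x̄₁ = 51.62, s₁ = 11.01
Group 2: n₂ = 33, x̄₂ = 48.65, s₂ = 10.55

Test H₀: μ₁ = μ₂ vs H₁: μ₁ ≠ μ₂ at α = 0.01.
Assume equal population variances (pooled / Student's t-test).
Student's two-sample t-test (equal variances):
H₀: μ₁ = μ₂
H₁: μ₁ ≠ μ₂
df = n₁ + n₂ - 2 = 59
Pooled variance s_p² = [(n₁-1)s₁² + (n₂-1)s₂²] / (n₁ + n₂ - 2) = [(27)(11.01²) + (32)(10.55²)] / 59 = 115.8411
SE = √(s_p²(1/n₁ + 1/n₂)) = √(115.8411 × (1/28 + 1/33)) = 2.7654
t = (x̄₁ - x̄₂) / SE = (51.62 - 48.65) / 2.7654 = 2.97 / 2.7654 = 1.074
p-value = 0.2872

Since p-value > α = 0.01, we fail to reject H₀.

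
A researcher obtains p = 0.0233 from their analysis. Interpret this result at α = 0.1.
Since p = 0.0233 < α = 0.1, reject H₀.
There is sufficient evidence to reject the null hypothesis; the result is statistically significant at the 0.1 level.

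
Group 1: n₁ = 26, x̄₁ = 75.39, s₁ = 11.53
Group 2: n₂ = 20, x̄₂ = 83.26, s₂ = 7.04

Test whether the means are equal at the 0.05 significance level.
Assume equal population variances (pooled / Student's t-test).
Student's two-sample t-test (equal variances):
H₀: μ₁ = μ₂
H₁: μ₁ ≠ μ₂
df = n₁ + n₂ - 2 = 44
Pooled variance s_p² = [(n₁-1)s₁² + (n₂-1)s₂²] / (n₁ + n₂ - 2) = [(25)(11.53²) + (19)(7.04²)] / 44 = 96.9362
SE = √(s_p²(1/n₁ + 1/n₂)) = √(96.9362 × (1/26 + 1/20)) = 2.9283
t = (x̄₁ - x̄₂) / SE = (75.39 - 83.26) / 2.9283 = -7.87 / 2.9283 = -2.688
p-value = 0.0101

Since p-value < α = 0.05, we reject H₀.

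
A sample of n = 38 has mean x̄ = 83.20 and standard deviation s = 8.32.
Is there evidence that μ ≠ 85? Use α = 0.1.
One-sample t-test:
H₀: μ = 85
H₁: μ ≠ 85
df = n - 1 = 37
t = (x̄ - μ₀) / (s/√n) = (83.20 - 85) / (8.32/√38) = -1.334
p-value = 0.1905

Since p-value > α = 0.1, we fail to reject H₀.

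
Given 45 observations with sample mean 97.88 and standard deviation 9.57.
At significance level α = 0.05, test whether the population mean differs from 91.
One-sample t-test:
H₀: μ = 91
H₁: μ ≠ 91
df = n - 1 = 44
t = (x̄ - μ₀) / (s/√n) = (97.88 - 91) / (9.57/√45) = 4.823
p-value < 0.0001

Since p-value < α = 0.05, we reject H₀.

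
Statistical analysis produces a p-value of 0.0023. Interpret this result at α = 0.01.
Since p = 0.0023 < α = 0.01, reject H₀.
There is sufficient evidence to reject the null hypothesis; the result is statistically significant at the 0.01 level.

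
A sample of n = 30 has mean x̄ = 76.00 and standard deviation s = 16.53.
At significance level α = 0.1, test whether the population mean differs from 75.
One-sample t-test:
H₀: μ = 75
H₁: μ ≠ 75
df = n - 1 = 29
t = (x̄ - μ₀) / (s/√n) = (76.00 - 75) / (16.53/√30) = 0.331
p-value = 0.7428

Since p-value > α = 0.1, we fail to reject H₀.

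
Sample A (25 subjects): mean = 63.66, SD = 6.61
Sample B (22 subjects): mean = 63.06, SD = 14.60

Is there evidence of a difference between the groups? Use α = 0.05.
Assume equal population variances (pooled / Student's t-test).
Student's two-sample t-test (equal variances):
H₀: μ₁ = μ₂
H₁: μ₁ ≠ μ₂
df = n₁ + n₂ - 2 = 45
Pooled variance s_p² = [(n₁-1)s₁² + (n₂-1)s₂²] / (n₁ + n₂ - 2) = [(24)(6.61²) + (21)(14.60²)] / 45 = 122.7771
SE = √(s_p²(1/n₁ + 1/n₂)) = √(122.7771 × (1/25 + 1/22)) = 3.2391
t = (x̄₁ - x̄₂) / SE = (63.66 - 63.06) / 3.2391 = 0.60 / 3.2391 = 0.185
p-value = 0.8539

Since p-value > α = 0.05, we fail to reject H₀.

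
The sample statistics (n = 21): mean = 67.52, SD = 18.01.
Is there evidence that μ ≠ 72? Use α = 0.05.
One-sample t-test:
H₀: μ = 72
H₁: μ ≠ 72
df = n - 1 = 20
t = (x̄ - μ₀) / (s/√n) = (67.52 - 72) / (18.01/√21) = -1.140
p-value = 0.2678

Since p-value > α = 0.05, we fail to reject H₀.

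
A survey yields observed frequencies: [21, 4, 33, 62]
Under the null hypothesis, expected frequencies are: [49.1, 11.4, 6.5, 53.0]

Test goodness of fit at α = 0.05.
Chi-square goodness of fit test:
H₀: observed counts match expected distribution
H₁: observed counts differ from expected distribution
df = k - 1 = 3
χ² = Σ(O - E)²/E
   = (21 - 49.1)²/49.1 + (4 - 11.4)²/11.4 + (33 - 6.5)²/6.5 + (62 - 53.0)²/53.0
   = 16.082 + 4.804 + 108.038 + 1.528
   = 130.45
p-value < 0.0001

Since p-value < α = 0.05, we reject H₀.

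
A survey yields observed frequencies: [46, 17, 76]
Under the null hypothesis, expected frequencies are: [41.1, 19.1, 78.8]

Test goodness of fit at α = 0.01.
Chi-square goodness of fit test:
H₀: observed counts match expected distribution
H₁: observed counts differ from expected distribution
df = k - 1 = 2
χ² = Σ(O - E)²/E
   = (46 - 41.1)²/41.1 + (17 - 19.1)²/19.1 + (76 - 78.8)²/78.8
   = 0.584 + 0.231 + 0.099
   = 0.91
p-value = 0.6330

Since p-value > α = 0.01, we fail to reject H₀.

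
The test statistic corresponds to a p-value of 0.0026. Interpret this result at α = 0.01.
Since p = 0.0026 < α = 0.01, reject H₀.
There is sufficient evidence to reject the null hypothesis; the result is statistically significant at the 0.01 level.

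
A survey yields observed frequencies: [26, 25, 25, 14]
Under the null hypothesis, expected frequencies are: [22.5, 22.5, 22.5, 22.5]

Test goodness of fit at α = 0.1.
Chi-square goodness of fit test:
H₀: observed counts match expected distribution
H₁: observed counts differ from expected distribution
df = k - 1 = 3
χ² = Σ(O - E)²/E
   = (26 - 22.5)²/22.5 + (25 - 22.5)²/22.5 + (25 - 22.5)²/22.5 + (14 - 22.5)²/22.5
   = 0.544 + 0.278 + 0.278 + 3.211
   = 4.31
p-value = 0.2298

Since p-value > α = 0.1, we fail to reject H₀.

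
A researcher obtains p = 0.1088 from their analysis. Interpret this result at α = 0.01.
Since p = 0.1088 > α = 0.01, fail to reject H₀.
There is insufficient evidence to reject the null hypothesis; the result is not statistically significant at the 0.01 level.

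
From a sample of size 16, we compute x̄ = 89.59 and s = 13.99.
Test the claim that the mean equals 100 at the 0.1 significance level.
One-sample t-test:
H₀: μ = 100
H₁: μ ≠ 100
df = n - 1 = 15
t = (x̄ - μ₀) / (s/√n) = (89.59 - 100) / (13.99/√16) = -2.976
p-value = 0.0094

Since p-value < α = 0.1, we reject H₀.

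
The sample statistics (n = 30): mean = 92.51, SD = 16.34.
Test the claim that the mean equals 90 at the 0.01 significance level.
One-sample t-test:
H₀: μ = 90
H₁: μ ≠ 90
df = n - 1 = 29
t = (x̄ - μ₀) / (s/√n) = (92.51 - 90) / (16.34/√30) = 0.841
p-value = 0.4070

Since p-value > α = 0.01, we fail to reject H₀.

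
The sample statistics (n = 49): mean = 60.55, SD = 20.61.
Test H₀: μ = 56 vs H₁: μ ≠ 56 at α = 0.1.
One-sample t-test:
H₀: μ = 56
H₁: μ ≠ 56
df = n - 1 = 48
t = (x̄ - μ₀) / (s/√n) = (60.55 - 56) / (20.61/√49) = 1.545
p-value = 0.1288

Since p-value > α = 0.1, we fail to reject H₀.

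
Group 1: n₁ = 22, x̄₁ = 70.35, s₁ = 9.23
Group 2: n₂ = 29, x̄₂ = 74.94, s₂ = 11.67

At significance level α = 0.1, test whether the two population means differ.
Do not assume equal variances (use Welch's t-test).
Welch's two-sample t-test:
H₀: μ₁ = μ₂
H₁: μ₁ ≠ μ₂
s₁²/n₁ = 9.23²/22 = 3.8724,  s₂²/n₂ = 11.67²/29 = 4.6962
SE = √(s₁²/n₁ + s₂²/n₂) = √(3.8724 + 4.6962) = 2.9272
df (Welch-Satterthwaite) = (s₁²/n₁ + s₂²/n₂)² / [(s₁²/n₁)²/(n₁-1) + (s₂²/n₂)²/(n₂-1)] ≈ 48.89
t = (x̄₁ - x̄₂) / SE = (70.35 - 74.94) / 2.9272 = -4.59 / 2.9272 = -1.568
p-value = 0.1233

Since p-value > α = 0.1, we fail to reject H₀.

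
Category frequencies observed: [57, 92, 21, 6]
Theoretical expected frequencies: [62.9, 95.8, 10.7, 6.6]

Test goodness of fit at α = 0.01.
Chi-square goodness of fit test:
H₀: observed counts match expected distribution
H₁: observed counts differ from expected distribution
df = k - 1 = 3
χ² = Σ(O - E)²/E
   = (57 - 62.9)²/62.9 + (92 - 95.8)²/95.8 + (21 - 10.7)²/10.7 + (6 - 6.6)²/6.6
   = 0.553 + 0.151 + 9.915 + 0.055
   = 10.67
p-value = 0.0136

Since p-value > α = 0.01, we fail to reject H₀.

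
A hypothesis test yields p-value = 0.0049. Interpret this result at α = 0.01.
Since p = 0.0049 < α = 0.01, reject H₀.
There is sufficient evidence to reject the null hypothesis; the result is statistically significant at the 0.01 level.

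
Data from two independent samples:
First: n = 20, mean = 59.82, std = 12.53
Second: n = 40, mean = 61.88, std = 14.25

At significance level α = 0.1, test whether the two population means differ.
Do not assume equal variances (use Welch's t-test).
Welch's two-sample t-test:
H₀: μ₁ = μ₂
H₁: μ₁ ≠ μ₂
s₁²/n₁ = 12.53²/20 = 7.8500,  s₂²/n₂ = 14.25²/40 = 5.0766
SE = √(s₁²/n₁ + s₂²/n₂) = √(7.8500 + 5.0766) = 3.5954
df (Welch-Satterthwaite) = (s₁²/n₁ + s₂²/n₂)² / [(s₁²/n₁)²/(n₁-1) + (s₂²/n₂)²/(n₂-1)] ≈ 42.80
t = (x̄₁ - x̄₂) / SE = (59.82 - 61.88) / 3.5954 = -2.06 / 3.5954 = -0.573
p-value = 0.5697

Since p-value > α = 0.1, we fail to reject H₀.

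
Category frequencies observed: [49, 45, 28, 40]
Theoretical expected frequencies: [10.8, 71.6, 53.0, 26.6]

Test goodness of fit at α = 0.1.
Chi-square goodness of fit test:
H₀: observed counts match expected distribution
H₁: observed counts differ from expected distribution
df = k - 1 = 3
χ² = Σ(O - E)²/E
   = (49 - 10.8)²/10.8 + (45 - 71.6)²/71.6 + (28 - 53.0)²/53.0 + (40 - 26.6)²/26.6
   = 135.115 + 9.882 + 11.792 + 6.750
   = 163.54
p-value < 0.0001

Since p-value < α = 0.1, we reject H₀.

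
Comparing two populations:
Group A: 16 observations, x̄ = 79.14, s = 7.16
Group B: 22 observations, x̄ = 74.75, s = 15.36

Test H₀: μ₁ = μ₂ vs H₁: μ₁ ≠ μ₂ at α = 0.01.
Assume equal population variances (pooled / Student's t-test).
Student's two-sample t-test (equal variances):
H₀: μ₁ = μ₂
H₁: μ₁ ≠ μ₂
df = n₁ + n₂ - 2 = 36
Pooled variance s_p² = [(n₁-1)s₁² + (n₂-1)s₂²] / (n₁ + n₂ - 2) = [(15)(7.16²) + (21)(15.36²)] / 36 = 158.9863
SE = √(s_p²(1/n₁ + 1/n₂)) = √(158.9863 × (1/16 + 1/22)) = 4.1429
t = (x̄₁ - x̄₂) / SE = (79.14 - 74.75) / 4.1429 = 4.39 / 4.1429 = 1.060
p-value = 0.2964

Since p-value > α = 0.01, we fail to reject H₀.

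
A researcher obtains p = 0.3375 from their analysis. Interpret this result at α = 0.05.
Since p = 0.3375 > α = 0.05, fail to reject H₀.
There is insufficient evidence to reject the null hypothesis; the result is not statistically significant at the 0.05 level.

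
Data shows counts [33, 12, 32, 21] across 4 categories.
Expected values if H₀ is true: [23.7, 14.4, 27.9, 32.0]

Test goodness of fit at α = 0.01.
Chi-square goodness of fit test:
H₀: observed counts match expected distribution
H₁: observed counts differ from expected distribution
df = k - 1 = 3
χ² = Σ(O - E)²/E
   = (33 - 23.7)²/23.7 + (12 - 14.4)²/14.4 + (32 - 27.9)²/27.9 + (21 - 32.0)²/32.0
   = 3.649 + 0.400 + 0.603 + 3.781
   = 8.43
p-value = 0.0379

Since p-value > α = 0.01, we fail to reject H₀.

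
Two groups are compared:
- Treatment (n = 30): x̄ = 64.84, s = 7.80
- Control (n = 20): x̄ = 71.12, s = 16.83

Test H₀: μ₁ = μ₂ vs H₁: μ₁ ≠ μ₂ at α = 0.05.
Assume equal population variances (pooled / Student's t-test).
Student's two-sample t-test (equal variances):
H₀: μ₁ = μ₂
H₁: μ₁ ≠ μ₂
df = n₁ + n₂ - 2 = 48
Pooled variance s_p² = [(n₁-1)s₁² + (n₂-1)s₂²] / (n₁ + n₂ - 2) = [(29)(7.80²) + (19)(16.83²)] / 48 = 148.8769
SE = √(s_p²(1/n₁ + 1/n₂)) = √(148.8769 × (1/30 + 1/20)) = 3.5223
t = (x̄₁ - x̄₂) / SE = (64.84 - 71.12) / 3.5223 = -6.28 / 3.5223 = -1.783
p-value = 0.0809

Since p-value > α = 0.05, we fail to reject H₀.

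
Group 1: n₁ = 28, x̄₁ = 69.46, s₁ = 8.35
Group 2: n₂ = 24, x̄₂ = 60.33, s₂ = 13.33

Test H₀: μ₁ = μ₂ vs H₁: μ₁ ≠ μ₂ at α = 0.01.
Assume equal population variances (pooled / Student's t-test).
Student's two-sample t-test (equal variances):
H₀: μ₁ = μ₂
H₁: μ₁ ≠ μ₂
df = n₁ + n₂ - 2 = 50
Pooled variance s_p² = [(n₁-1)s₁² + (n₂-1)s₂²] / (n₁ + n₂ - 2) = [(27)(8.35²) + (23)(13.33²)] / 50 = 119.3870
SE = √(s_p²(1/n₁ + 1/n₂)) = √(119.3870 × (1/28 + 1/24)) = 3.0395
t = (x̄₁ - x̄₂) / SE = (69.46 - 60.33) / 3.0395 = 9.13 / 3.0395 = 3.004
p-value = 0.0042

Since p-value < α = 0.01, we reject H₀.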